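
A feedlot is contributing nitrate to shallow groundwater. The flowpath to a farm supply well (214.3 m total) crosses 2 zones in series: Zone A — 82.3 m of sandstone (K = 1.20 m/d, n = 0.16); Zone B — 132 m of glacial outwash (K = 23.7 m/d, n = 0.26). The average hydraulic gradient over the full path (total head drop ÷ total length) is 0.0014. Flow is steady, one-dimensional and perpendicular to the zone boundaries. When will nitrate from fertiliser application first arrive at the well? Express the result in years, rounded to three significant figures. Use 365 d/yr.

Steady 1-D flow in series ⇒ the Darcy flux q is identical in every zone and the zone head losses add (resistances L/K in series).
Σ(L/K) = 82.3/1.20 + 132/23.7 = 68.58 + 5.570 = 74.15 d
K_eq = L_total / Σ(L/K) = 214.3 / 74.15 = 2.890 m/d
q = K_eq · i = 2.890 × 0.0014 = 0.004046 m/d (same in every zone)
Zone A: v = q/n = 0.004046/0.16 = 0.02529 m/d → t_A = 82.3/0.02529 = 3255 d
Zone B: v = q/n = 0.004046/0.26 = 0.01556 m/d → t_B = 132/0.01556 = 8483 d
Total t = 3255 + 8483 = 11740 d
   = 11740 / 365 = 32.2 yr

32.2 years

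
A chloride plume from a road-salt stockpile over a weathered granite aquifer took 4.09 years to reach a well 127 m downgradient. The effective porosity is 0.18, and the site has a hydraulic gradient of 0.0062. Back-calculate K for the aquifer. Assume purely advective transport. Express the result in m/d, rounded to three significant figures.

2.47 m/d

t = 4.09 years = 1493 d
v = L / t = 127 / 1493 = 0.08507 m/d
K = v · n / i = 0.08507 × 0.18 / 0.0062 = 2.47 m/d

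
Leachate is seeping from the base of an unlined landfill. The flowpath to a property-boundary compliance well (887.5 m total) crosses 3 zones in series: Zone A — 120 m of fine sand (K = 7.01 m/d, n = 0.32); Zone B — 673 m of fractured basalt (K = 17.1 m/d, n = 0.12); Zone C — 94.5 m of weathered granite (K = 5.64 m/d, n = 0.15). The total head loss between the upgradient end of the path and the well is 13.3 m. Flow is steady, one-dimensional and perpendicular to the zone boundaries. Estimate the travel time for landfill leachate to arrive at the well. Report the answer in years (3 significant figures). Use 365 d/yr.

2.01 years

Steady 1-D flow in series ⇒ the Darcy flux q is identical in every zone and the zone head losses add (resistances L/K in series).
Σ(L/K) = 120/7.01 + 673/17.1 + 94.5/5.64 = 17.12 + 39.36 + 16.76 = 73.23 d
q = ΔH / Σ(L/K) = 13.3 / 73.23 = 0.1816 m/d (same in every zone)
Zone A: v = q/n = 0.1816/0.32 = 0.5676 m/d → t_A = 120/0.5676 = 211.4 d
Zone B: v = q/n = 0.1816/0.12 = 1.513 m/d → t_B = 673/1.513 = 444.7 d
Zone C: v = q/n = 0.1816/0.15 = 1.211 m/d → t_C = 94.5/1.211 = 78.05 d
Total t = 211.4 + 444.7 + 78.05 = 734.1 d
   = 734.1 / 365 = 2.01 yr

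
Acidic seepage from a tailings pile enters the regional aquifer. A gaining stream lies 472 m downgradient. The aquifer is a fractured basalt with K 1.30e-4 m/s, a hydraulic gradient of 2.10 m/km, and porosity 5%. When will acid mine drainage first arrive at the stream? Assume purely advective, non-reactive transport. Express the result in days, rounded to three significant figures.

1000 days

K = 1.30e-4 m/s × 86400 s/d = 11.23 m/d
q = Ki = 11.23 × 0.0021 = 0.02359 m/d
Average linear velocity = 0.02359 / 0.05 = 0.4717 m/d
t = L / v = 472 / 0.4717 = 1001 d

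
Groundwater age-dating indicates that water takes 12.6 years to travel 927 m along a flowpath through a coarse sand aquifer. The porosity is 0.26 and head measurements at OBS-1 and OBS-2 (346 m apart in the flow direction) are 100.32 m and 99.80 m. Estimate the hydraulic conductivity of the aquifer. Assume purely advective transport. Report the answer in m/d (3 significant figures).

34.9 m/d

Hydraulic gradient i = (100.32 − 99.80) / 346 = 0.52 / 346 = 0.001503
t = 12.6 years = 4599 d
v = L / t = 927 / 4599 = 0.2016 m/d
K = v · n / i = 0.2016 × 0.26 / 0.001503 = 34.9 m/d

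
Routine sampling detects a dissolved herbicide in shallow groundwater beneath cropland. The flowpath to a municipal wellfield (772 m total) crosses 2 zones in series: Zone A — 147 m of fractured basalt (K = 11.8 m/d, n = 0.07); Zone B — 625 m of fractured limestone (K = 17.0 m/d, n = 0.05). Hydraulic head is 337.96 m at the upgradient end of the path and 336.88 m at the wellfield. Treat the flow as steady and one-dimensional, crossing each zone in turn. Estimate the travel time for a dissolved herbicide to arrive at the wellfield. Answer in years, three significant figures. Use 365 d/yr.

Total head drop ΔH = 337.96 − 336.88 = 1.08 m
Steady 1-D flow in series ⇒ the Darcy flux q is identical in every zone and the zone head losses add (resistances L/K in series).
Σ(L/K) = 147/11.8 + 625/17.0 = 12.46 + 36.76 = 49.22 d
q = ΔH / Σ(L/K) = 1.08 / 49.22 = 0.02194 m/d (same in every zone)
Zone A: v = q/n = 0.02194/0.07 = 0.3134 m/d → t_A = 147/0.3134 = 469.0 d
Zone B: v = q/n = 0.02194/0.05 = 0.4388 m/d → t_B = 625/0.4388 = 1424 d
Total t = 469.0 + 1424 = 1893 d
   = 1893 / 365 = 5.19 yr

5.19 years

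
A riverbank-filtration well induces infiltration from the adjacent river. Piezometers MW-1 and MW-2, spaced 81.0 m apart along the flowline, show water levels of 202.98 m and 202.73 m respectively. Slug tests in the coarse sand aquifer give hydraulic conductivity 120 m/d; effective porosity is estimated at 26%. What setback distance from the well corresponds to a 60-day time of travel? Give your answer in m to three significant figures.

Hydraulic gradient i = (202.98 − 202.73) / 81.0 = 0.25 / 81.0 = 0.003086
q = Ki = 120 × 0.003086 = 0.3704 m/d
Average linear velocity = 0.3704 / 0.26 = 1.425 m/d
L = v × T = 1.425 × 60 = 85.47 m

85.5 m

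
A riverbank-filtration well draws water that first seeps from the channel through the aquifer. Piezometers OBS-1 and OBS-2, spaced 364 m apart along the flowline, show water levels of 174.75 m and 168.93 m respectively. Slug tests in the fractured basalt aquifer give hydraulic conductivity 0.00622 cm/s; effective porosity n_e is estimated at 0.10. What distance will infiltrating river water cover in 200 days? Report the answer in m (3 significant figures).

172 m

Hydraulic gradient i = (174.75 − 168.93) / 364 = 5.82 / 364 = 0.01599
K = 0.00622 cm/s × 864 = 5.374 m/d
q = Ki = 5.374 × 0.01599 = 0.08593 m/d
Average linear velocity = 0.08593 / 0.10 = 0.8593 m/d
L = v × T = 0.8593 × 200 = 171.9 m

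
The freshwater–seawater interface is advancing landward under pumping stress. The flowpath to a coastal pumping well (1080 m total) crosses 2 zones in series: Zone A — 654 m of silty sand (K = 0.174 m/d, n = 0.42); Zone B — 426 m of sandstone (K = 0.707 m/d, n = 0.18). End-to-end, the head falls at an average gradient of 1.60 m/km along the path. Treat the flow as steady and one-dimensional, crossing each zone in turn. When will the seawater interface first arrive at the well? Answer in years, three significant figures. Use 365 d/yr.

Steady 1-D flow in series ⇒ the Darcy flux q is identical in every zone and the zone head losses add (resistances L/K in series).
Σ(L/K) = 654/0.174 + 426/0.707 = 3759 + 602.5 = 4361 d
K_eq = L_total / Σ(L/K) = 1080 / 4361 = 0.2476 m/d
q = K_eq · i = 0.2476 × 0.0016 = 3.962e-4 m/d (same in every zone)
Zone A: v = q/n = 3.962e-4/0.42 = 9.434e-4 m/d → t_A = 654/9.434e-4 = 693200 d
Zone B: v = q/n = 3.962e-4/0.18 = 0.002201 m/d → t_B = 426/0.002201 = 193500 d
Total t = 693200 + 193500 = 886800 d
   = 886800 / 365 = 2430 yr

2430 years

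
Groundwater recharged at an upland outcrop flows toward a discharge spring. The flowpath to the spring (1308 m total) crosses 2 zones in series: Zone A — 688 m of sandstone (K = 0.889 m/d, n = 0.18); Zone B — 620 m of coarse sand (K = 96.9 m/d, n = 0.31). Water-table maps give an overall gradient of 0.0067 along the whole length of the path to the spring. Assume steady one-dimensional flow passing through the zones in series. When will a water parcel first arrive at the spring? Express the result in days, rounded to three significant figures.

28100 days

Steady 1-D flow in series ⇒ the Darcy flux q is identical in every zone and the zone head losses add (resistances L/K in series).
Σ(L/K) = 688/0.889 + 620/96.9 = 773.9 + 6.398 = 780.3 d
K_eq = L_total / Σ(L/K) = 1308 / 780.3 = 1.676 m/d
q = K_eq · i = 1.676 × 0.0067 = 0.01123 m/d (same in every zone)
Zone A: v = q/n = 0.01123/0.18 = 0.06239 m/d → t_A = 688/0.06239 = 11030 d
Zone B: v = q/n = 0.01123/0.31 = 0.03623 m/d → t_B = 620/0.03623 = 17110 d
Total t = 11030 + 17110 = 28140 d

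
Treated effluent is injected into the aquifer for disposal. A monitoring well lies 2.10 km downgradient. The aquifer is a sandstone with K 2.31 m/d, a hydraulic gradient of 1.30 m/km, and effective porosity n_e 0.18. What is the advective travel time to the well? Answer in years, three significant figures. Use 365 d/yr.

345 years

Specific discharge q = 2.31 × 0.0013 = 0.003003 m/d
v_s = q/n_e = 0.003003/0.18 = 0.01668 m/d
L = 2.10 km = 2100 m
t = L / v = 2100 / 0.01668 = 125900 d
   = 125900 / 365 = 345 yr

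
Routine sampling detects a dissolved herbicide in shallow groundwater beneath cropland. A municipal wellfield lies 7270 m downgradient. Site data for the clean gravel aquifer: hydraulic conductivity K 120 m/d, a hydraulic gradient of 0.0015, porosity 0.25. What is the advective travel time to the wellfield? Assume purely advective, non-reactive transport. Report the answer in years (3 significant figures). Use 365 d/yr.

27.7 years

Specific discharge q = 120 × 0.0015 = 0.1800 m/d
v = Ki/n = 120·0.0015/0.25 = 0.7200 m/d
t = L / v = 7270 / 0.7200 = 10100 d
   = 10100 / 365 = 27.7 yr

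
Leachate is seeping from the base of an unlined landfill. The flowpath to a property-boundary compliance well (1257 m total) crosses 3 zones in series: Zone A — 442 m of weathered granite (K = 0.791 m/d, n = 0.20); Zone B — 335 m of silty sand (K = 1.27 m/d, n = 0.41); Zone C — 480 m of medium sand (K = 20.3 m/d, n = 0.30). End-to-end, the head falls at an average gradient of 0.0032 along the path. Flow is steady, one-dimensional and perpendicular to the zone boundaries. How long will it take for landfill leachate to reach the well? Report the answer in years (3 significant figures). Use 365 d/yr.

Steady 1-D flow in series ⇒ the Darcy flux q is identical in every zone and the zone head losses add (resistances L/K in series).
Σ(L/K) = 442/0.791 + 335/1.27 + 480/20.3 = 558.8 + 263.8 + 23.65 = 846.2 d
K_eq = L_total / Σ(L/K) = 1257 / 846.2 = 1.485 m/d
q = K_eq · i = 1.485 × 0.0032 = 0.004753 m/d (same in every zone)
Zone A: v = q/n = 0.004753/0.20 = 0.02377 m/d → t_A = 442/0.02377 = 18600 d
Zone B: v = q/n = 0.004753/0.41 = 0.01159 m/d → t_B = 335/0.01159 = 28890 d
Zone C: v = q/n = 0.004753/0.30 = 0.01584 m/d → t_C = 480/0.01584 = 30290 d
Total t = 18600 + 28890 + 30290 = 77790 d
   = 77790 / 365 = 213 yr

213 years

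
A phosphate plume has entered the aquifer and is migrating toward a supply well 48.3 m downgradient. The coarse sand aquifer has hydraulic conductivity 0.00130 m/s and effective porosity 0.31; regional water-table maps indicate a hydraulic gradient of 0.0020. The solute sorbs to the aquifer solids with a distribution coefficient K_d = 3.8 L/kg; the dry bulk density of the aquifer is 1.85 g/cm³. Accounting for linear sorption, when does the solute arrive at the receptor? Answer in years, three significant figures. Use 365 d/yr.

K = 0.00130 m/s × 86400 s/d = 112.3 m/d
q = Ki = 112.3 × 0.0020 = 0.2246 m/d
v = Ki/n = 112.3·0.0020/0.31 = 0.7246 m/d
Retardation R = 1 + ρ_b·K_d/n = 1 + 1.85×3.8/0.31 = 23.68
Contaminant velocity v_c = v/R = 0.7246/23.68 = 0.03060 m/d
t = L/v_c = 48.3/0.03060 = 1578 d
   = 1578/365 = 4.32 yr

4.32 years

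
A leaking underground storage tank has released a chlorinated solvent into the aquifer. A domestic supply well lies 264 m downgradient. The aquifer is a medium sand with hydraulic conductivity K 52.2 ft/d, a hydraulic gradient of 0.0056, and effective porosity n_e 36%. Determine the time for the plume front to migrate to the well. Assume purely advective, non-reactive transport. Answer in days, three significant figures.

K = 52.2 ft/d × 0.3048 = 15.91 m/d
q = Ki = 15.91 × 0.0056 = 0.08910 m/d
Average linear velocity = 0.08910 / 0.36 = 0.2475 m/d
t = L / v = 264 / 0.2475 = 1067 d

1070 days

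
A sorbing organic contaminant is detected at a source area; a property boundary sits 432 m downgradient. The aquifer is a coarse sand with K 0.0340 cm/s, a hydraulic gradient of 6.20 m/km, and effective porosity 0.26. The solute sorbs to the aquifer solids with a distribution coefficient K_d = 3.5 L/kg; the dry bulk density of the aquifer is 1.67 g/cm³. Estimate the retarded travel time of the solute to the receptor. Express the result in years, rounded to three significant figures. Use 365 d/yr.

39.7 years

K = 0.0340 cm/s × 864 = 29.38 m/d
Specific discharge q = 29.38 × 0.0062 = 0.1821 m/d
Average linear velocity = 0.1821 / 0.26 = 0.7005 m/d
Retardation R = 1 + ρ_b·K_d/n = 1 + 1.67×3.5/0.26 = 23.48
Contaminant velocity v_c = v/R = 0.7005/23.48 = 0.02983 m/d
t = L/v_c = 432/0.02983 = 14480 d
   = 14480/365 = 39.7 yr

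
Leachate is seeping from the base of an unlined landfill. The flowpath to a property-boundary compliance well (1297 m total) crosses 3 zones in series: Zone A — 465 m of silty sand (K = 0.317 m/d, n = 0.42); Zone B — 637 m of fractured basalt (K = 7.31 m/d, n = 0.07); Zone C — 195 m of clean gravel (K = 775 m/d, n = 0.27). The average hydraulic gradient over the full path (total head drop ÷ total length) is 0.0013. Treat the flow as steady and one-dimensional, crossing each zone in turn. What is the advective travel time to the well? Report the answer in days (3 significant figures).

270000 days

For zones in series the flux q is common to all zones; the equivalent conductivity is the harmonic (thickness-weighted) mean, K_eq = L_total / Σ(L_j/K_j).
Σ(L/K) = 465/0.317 + 637/7.31 + 195/775 = 1467 + 87.14 + 0.2516 = 1554 d
K_eq = L_total / Σ(L/K) = 1297 / 1554 = 0.8345 m/d
q = K_eq · i = 0.8345 × 0.0013 = 0.001085 m/d (same in every zone)
Zone A: v = q/n = 0.001085/0.42 = 0.002583 m/d → t_A = 465/0.002583 = 180000 d
Zone B: v = q/n = 0.001085/0.07 = 0.01550 m/d → t_B = 637/0.01550 = 41100 d
Zone C: v = q/n = 0.001085/0.27 = 0.004018 m/d → t_C = 195/0.004018 = 48530 d
Total t = 180000 + 41100 + 48530 = 269700 d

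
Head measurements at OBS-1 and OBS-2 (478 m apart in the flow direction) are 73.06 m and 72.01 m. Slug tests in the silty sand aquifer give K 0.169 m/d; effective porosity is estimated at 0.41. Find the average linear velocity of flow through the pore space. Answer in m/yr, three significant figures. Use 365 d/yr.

0.330 m/yr

Hydraulic gradient i = (73.06 − 72.01) / 478 = 1.05 / 478 = 0.002197
q = Ki = 0.169 × 0.002197 = 3.712e-4 m/d
v = Ki/n = 0.169·0.002197/0.41 = 9.054e-4 m/d
   = 9.054e-4 × 365 = 0.330 m/yr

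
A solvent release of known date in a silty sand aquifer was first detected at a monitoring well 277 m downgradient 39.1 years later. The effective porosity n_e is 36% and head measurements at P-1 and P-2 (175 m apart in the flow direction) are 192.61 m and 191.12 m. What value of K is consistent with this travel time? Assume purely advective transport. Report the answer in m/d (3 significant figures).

0.821 m/d

Hydraulic gradient i = (192.61 − 191.12) / 175 = 1.49 / 175 = 0.008514
t = 39.1 years = 14270 d
v = L / t = 277 / 14270 = 0.01941 m/d
K = v · n / i = 0.01941 × 0.36 / 0.008514 = 0.821 m/d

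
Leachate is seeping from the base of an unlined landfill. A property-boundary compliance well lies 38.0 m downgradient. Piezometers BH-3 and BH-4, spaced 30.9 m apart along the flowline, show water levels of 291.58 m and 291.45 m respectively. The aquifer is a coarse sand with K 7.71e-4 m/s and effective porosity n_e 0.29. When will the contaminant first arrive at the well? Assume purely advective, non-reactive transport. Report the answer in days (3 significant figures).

Hydraulic gradient i = (291.58 − 291.45) / 30.9 = 0.13 / 30.9 = 0.004207
K = 7.71e-4 m/s × 86400 s/d = 66.61 m/d
q = Ki = 66.61 × 0.004207 = 0.2803 m/d
Average linear velocity = 0.2803 / 0.29 = 0.9664 m/d
t = L / v = 38.0 / 0.9664 = 39.32 d

39.3 days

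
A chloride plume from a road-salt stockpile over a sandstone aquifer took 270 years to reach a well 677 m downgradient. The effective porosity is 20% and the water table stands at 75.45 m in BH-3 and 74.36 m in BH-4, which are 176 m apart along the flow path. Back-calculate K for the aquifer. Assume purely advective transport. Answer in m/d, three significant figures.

Hydraulic gradient i = (75.45 − 74.36) / 176 = 1.09 / 176 = 0.006193
t = 270 years = 98550 d
v = L / t = 677 / 98550 = 0.006870 m/d
K = v · n / i = 0.006870 × 0.20 / 0.006193 = 0.222 m/d

0.222 m/d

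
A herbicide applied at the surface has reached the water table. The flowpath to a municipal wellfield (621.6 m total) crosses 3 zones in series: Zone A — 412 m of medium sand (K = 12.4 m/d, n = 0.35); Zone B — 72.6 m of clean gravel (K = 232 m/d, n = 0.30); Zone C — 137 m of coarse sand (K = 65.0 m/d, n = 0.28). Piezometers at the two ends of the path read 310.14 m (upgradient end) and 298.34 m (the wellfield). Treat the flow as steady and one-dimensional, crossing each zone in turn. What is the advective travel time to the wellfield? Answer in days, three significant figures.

Total head drop ΔH = 310.14 − 298.34 = 11.80 m
Continuity: the same q passes through each zone, so ΔH = q·Σ(L_j/K_j) — the zones act as resistances in series.
Σ(L/K) = 412/12.4 + 72.6/232 + 137/65.0 = 33.23 + 0.3129 + 2.108 = 35.65 d
q = ΔH / Σ(L/K) = 11.80 / 35.65 = 0.3310 m/d (same in every zone)
Zone A: v = q/n = 0.3310/0.35 = 0.9458 m/d → t_A = 412/0.9458 = 435.6 d
Zone B: v = q/n = 0.3310/0.30 = 1.103 m/d → t_B = 72.6/1.103 = 65.79 d
Zone C: v = q/n = 0.3310/0.28 = 1.182 m/d → t_C = 137/1.182 = 115.9 d
Total t = 435.6 + 65.79 + 115.9 = 617.3 d

617 days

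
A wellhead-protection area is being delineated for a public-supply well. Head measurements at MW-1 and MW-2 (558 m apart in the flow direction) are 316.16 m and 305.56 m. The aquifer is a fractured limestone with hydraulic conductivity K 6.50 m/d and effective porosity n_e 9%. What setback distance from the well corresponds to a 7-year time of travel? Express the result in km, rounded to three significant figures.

3.51 km

Hydraulic gradient i = (316.16 − 305.56) / 558 = 10.60 / 558 = 0.01900
q = Ki = 6.50 × 0.01900 = 0.1235 m/d
v_s = q/n_e = 0.1235/0.09 = 1.372 m/d
T = 7 yr × 365 = 2555 d
L = v × T = 1.372 × 2555 = 3505 m
   = 3.51 km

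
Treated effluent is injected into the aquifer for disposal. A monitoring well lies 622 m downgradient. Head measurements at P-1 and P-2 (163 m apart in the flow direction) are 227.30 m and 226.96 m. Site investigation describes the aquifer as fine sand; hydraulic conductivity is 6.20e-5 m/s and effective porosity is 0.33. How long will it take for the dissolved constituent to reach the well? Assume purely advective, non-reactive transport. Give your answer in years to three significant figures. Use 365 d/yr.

50.3 years

Hydraulic gradient i = (227.30 − 226.96) / 163 = 0.34 / 163 = 0.002086
K = 6.20e-5 m/s × 86400 s/d = 5.357 m/d
Darcy flux q = K·i = 5.357 × 0.002086 = 0.01117 m/d
v_s = q/n_e = 0.01117/0.33 = 0.03386 m/d
t = L / v = 622 / 0.03386 = 18370 d
   = 18370 / 365 = 50.3 yr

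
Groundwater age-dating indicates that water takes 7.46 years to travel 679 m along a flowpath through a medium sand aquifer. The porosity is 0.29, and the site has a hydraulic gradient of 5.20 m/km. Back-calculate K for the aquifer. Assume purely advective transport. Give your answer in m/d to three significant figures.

t = 7.46 years = 2723 d
v = L / t = 679 / 2723 = 0.2494 m/d
K = v · n / i = 0.2494 × 0.29 / 0.0052 = 13.9 m/d

13.9 m/d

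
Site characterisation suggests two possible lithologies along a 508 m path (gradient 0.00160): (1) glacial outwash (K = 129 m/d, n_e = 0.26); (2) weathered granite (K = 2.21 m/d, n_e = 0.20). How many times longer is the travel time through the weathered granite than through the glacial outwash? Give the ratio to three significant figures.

44.9

Unit 1 (glacial outwash): v = 129×0.0016/0.26 = 0.7938 m/d, t = 508/0.7938 = 639.9 d
Unit 2 (weathered granite): v = 2.21×0.0016/0.20 = 0.01768 m/d, t = 508/0.01768 = 28730 d
t(weathered granite) / t(glacial outwash) = 28730/639.9 = 44.9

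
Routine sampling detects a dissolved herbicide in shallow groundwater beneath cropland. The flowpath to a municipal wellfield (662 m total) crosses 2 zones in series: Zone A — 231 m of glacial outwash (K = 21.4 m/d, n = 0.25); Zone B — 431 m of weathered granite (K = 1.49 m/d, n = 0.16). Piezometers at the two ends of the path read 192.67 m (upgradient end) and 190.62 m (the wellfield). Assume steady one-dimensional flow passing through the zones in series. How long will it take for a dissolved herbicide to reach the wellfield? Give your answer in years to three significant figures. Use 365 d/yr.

50.8 years

Total head drop ΔH = 192.67 − 190.62 = 2.05 m
Continuity: the same q passes through each zone, so ΔH = q·Σ(L_j/K_j) — the zones act as resistances in series.
Σ(L/K) = 231/21.4 + 431/1.49 = 10.79 + 289.3 = 300.1 d
q = ΔH / Σ(L/K) = 2.05 / 300.1 = 0.006832 m/d (same in every zone)
Zone A: v = q/n = 0.006832/0.25 = 0.02733 m/d → t_A = 231/0.02733 = 8453 d
Zone B: v = q/n = 0.006832/0.16 = 0.04270 m/d → t_B = 431/0.04270 = 10090 d
Total t = 8453 + 10090 = 18550 d
   = 18550 / 365 = 50.8 yr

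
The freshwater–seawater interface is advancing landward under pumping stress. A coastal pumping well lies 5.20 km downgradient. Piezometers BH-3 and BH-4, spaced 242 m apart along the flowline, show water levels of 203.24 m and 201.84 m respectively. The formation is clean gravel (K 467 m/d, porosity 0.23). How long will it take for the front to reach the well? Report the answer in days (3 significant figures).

Hydraulic gradient i = (203.24 − 201.84) / 242 = 1.40 / 242 = 0.005785
Specific discharge q = 467 × 0.005785 = 2.702 m/d
Average linear velocity = 2.702 / 0.23 = 11.75 m/d
L = 5.20 km = 5200 m
t = L / v = 5200 / 11.75 = 442.7 d

443 days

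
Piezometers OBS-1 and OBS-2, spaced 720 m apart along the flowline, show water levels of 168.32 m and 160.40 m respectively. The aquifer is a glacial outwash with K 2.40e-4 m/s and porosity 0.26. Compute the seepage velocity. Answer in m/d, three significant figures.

Hydraulic gradient i = (168.32 − 160.40) / 720 = 7.92 / 720 = 0.01100
K = 2.40e-4 m/s × 86400 s/d = 20.74 m/d
q = Ki = 20.74 × 0.01100 = 0.2281 m/d
v_s = q/n_e = 0.2281/0.26 = 0.8773 m/d

0.877 m/d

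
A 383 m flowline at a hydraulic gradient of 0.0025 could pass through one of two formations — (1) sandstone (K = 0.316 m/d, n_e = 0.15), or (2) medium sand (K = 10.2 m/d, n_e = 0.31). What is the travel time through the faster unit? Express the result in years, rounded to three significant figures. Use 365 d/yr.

Unit 1 (sandstone): v = 0.316×0.0025/0.15 = 0.005267 m/d, t = 383/0.005267 = 72720 d
Unit 2 (medium sand): v = 10.2×0.0025/0.31 = 0.08226 m/d, t = 383/0.08226 = 4656 d
Faster: 4656 d / 365 = 12.8 yr

12.8 years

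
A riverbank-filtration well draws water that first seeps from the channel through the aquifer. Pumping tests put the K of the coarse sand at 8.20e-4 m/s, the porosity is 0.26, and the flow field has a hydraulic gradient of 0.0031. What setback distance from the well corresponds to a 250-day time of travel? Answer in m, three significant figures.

211 m

K = 8.20e-4 m/s × 86400 s/d = 70.85 m/d
Specific discharge q = 70.85 × 0.0031 = 0.2196 m/d
v = Ki/n = 70.85·0.0031/0.26 = 0.8447 m/d
L = v × T = 0.8447 × 250 = 211.2 m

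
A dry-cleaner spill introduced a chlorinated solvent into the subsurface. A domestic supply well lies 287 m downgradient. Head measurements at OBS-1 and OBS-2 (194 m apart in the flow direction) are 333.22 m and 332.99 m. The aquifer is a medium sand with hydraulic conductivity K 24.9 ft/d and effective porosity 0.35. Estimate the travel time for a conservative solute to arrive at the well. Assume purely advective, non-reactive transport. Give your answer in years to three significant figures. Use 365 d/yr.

30.6 years

Hydraulic gradient i = (333.22 − 332.99) / 194 = 0.23 / 194 = 0.001186
K = 24.9 ft/d × 0.3048 = 7.590 m/d
Specific discharge q = 7.590 × 0.001186 = 0.008998 m/d
v = Ki/n = 7.590·0.001186/0.35 = 0.02571 m/d
t = L / v = 287 / 0.02571 = 11160 d
   = 11160 / 365 = 30.6 yr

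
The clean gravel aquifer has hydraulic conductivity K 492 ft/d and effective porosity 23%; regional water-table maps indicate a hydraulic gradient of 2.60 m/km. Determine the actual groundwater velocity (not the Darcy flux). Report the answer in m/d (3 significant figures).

K = 492 ft/d × 0.3048 = 150.0 m/d
Darcy flux q = K·i = 150.0 × 0.0026 = 0.3899 m/d
v = Ki/n = 150.0·0.0026/0.23 = 1.695 m/d

1.70 m/d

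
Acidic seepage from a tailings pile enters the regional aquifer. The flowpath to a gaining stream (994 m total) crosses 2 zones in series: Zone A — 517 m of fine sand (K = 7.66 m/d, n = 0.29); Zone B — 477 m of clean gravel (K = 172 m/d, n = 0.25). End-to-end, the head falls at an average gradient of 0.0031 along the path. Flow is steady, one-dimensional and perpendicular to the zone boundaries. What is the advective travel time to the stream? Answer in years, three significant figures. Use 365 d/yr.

Steady 1-D flow in series ⇒ the Darcy flux q is identical in every zone and the zone head losses add (resistances L/K in series).
Σ(L/K) = 517/7.66 + 477/172 = 67.49 + 2.773 = 70.27 d
K_eq = L_total / Σ(L/K) = 994 / 70.27 = 14.15 m/d
q = K_eq · i = 14.15 × 0.0031 = 0.04385 m/d (same in every zone)
Zone A: v = q/n = 0.04385/0.29 = 0.1512 m/d → t_A = 517/0.1512 = 3419 d
Zone B: v = q/n = 0.04385/0.25 = 0.1754 m/d → t_B = 477/0.1754 = 2719 d
Total t = 3419 + 2719 = 6138 d
   = 6138 / 365 = 16.8 yr

16.8 years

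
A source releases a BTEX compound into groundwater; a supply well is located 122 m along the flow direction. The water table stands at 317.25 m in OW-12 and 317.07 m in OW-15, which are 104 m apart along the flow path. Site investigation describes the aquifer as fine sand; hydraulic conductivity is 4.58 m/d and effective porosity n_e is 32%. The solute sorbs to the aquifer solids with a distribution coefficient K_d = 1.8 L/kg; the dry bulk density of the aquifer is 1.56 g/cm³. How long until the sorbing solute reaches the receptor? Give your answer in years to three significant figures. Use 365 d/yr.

Hydraulic gradient i = (317.25 − 317.07) / 104 = 0.18 / 104 = 0.001731
q = Ki = 4.58 × 0.001731 = 0.007927 m/d
v_s = q/n_e = 0.007927/0.32 = 0.02477 m/d
Retardation R = 1 + ρ_b·K_d/n = 1 + 1.56×1.8/0.32 = 9.775
Contaminant velocity v_c = v/R = 0.02477/9.775 = 0.002534 m/d
t = L/v_c = 122/0.002534 = 48140 d
   = 48140/365 = 132 yr

132 years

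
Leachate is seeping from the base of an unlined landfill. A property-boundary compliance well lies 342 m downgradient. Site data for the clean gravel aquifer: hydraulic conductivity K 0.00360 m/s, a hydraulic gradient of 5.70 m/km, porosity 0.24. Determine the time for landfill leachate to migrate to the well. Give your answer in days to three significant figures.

46.3 days

K = 0.00360 m/s × 86400 s/d = 311.0 m/d
q = Ki = 311.0 × 0.0057 = 1.773 m/d
Seepage velocity v = q / n = 1.773 / 0.24 = 7.387 m/d
t = L / v = 342 / 7.387 = 46.30 d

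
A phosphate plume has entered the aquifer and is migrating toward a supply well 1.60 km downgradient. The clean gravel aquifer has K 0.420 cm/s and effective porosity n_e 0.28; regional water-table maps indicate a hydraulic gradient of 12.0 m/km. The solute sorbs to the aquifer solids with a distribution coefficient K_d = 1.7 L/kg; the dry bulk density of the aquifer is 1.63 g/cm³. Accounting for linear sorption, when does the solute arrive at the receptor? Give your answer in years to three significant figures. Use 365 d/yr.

3.07 years

K = 0.420 cm/s × 864 = 362.9 m/d
q = Ki = 362.9 × 0.012 = 4.355 m/d
v_s = q/n_e = 4.355/0.28 = 15.55 m/d
Retardation R = 1 + ρ_b·K_d/n = 1 + 1.63×1.7/0.28 = 10.90
Contaminant velocity v_c = v/R = 15.55/10.90 = 1.427 m/d
L = 1.60 km = 1600 m
t = L/v_c = 1600/1.427 = 1121 d
   = 1121/365 = 3.07 yr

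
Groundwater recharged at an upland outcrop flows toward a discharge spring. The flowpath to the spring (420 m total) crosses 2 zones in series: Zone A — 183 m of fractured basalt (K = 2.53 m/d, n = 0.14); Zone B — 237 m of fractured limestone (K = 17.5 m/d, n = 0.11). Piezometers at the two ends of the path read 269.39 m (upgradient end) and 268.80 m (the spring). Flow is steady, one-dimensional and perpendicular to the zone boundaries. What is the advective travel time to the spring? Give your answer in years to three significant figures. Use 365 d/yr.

Total head drop ΔH = 269.39 − 268.80 = 0.59 m
Continuity: the same q passes through each zone, so ΔH = q·Σ(L_j/K_j) — the zones act as resistances in series.
Σ(L/K) = 183/2.53 + 237/17.5 = 72.33 + 13.54 = 85.87 d
q = ΔH / Σ(L/K) = 0.59 / 85.87 = 0.006870 m/d (same in every zone)
Zone A: v = q/n = 0.006870/0.14 = 0.04907 m/d → t_A = 183/0.04907 = 3729 d
Zone B: v = q/n = 0.006870/0.11 = 0.06246 m/d → t_B = 237/0.06246 = 3795 d
Total t = 3729 + 3795 = 7524 d
   = 7524 / 365 = 20.6 yr

20.6 years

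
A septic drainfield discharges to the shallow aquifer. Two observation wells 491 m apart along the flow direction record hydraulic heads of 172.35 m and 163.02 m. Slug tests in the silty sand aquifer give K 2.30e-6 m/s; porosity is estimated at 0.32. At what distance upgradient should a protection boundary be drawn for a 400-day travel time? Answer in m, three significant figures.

Hydraulic gradient i = (172.35 − 163.02) / 491 = 9.33 / 491 = 0.01900
K = 2.30e-6 m/s × 86400 s/d = 0.1987 m/d
Specific discharge q = 0.1987 × 0.01900 = 0.003776 m/d
Seepage velocity v = q / n = 0.003776 / 0.32 = 0.01180 m/d
L = v × T = 0.01180 × 400 = 4.720 m

4.72 m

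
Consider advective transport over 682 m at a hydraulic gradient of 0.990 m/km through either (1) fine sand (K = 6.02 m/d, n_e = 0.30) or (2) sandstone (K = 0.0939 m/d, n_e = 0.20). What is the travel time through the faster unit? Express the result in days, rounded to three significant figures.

Unit 1 (fine sand): v = 6.02×9.9e-4/0.30 = 0.01987 m/d, t = 682/0.01987 = 34330 d
Unit 2 (sandstone): v = 0.0939×9.9e-4/0.20 = 4.648e-4 m/d, t = 682/4.648e-4 = 1.467e6 d
Faster unit: t = 34300 d

34300 days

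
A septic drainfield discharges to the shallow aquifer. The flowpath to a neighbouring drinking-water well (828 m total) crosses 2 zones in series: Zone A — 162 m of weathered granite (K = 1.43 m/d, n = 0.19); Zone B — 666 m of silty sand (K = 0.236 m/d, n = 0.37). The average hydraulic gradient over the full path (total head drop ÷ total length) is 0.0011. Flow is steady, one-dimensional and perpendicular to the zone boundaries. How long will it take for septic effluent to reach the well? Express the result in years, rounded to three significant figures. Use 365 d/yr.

For zones in series the flux q is common to all zones; the equivalent conductivity is the harmonic (thickness-weighted) mean, K_eq = L_total / Σ(L_j/K_j).
Σ(L/K) = 162/1.43 + 666/0.236 = 113.3 + 2822 = 2935 d
K_eq = L_total / Σ(L/K) = 828 / 2935 = 0.2821 m/d
q = K_eq · i = 0.2821 × 0.0011 = 3.103e-4 m/d (same in every zone)
Zone A: v = q/n = 3.103e-4/0.19 = 0.001633 m/d → t_A = 162/0.001633 = 99200 d
Zone B: v = q/n = 3.103e-4/0.37 = 8.386e-4 m/d → t_B = 666/8.386e-4 = 794200 d
Total t = 99200 + 794200 = 893400 d
   = 893400 / 365 = 2450 yr

2450 years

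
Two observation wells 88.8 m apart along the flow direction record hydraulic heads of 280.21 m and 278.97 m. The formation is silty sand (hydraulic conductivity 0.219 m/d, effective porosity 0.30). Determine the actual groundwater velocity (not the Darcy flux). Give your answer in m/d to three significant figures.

Hydraulic gradient i = (280.21 − 278.97) / 88.8 = 1.24 / 88.8 = 0.01396
Darcy flux q = K·i = 0.219 × 0.01396 = 0.003058 m/d
v_s = q/n_e = 0.003058/0.30 = 0.01019 m/d

0.0102 m/d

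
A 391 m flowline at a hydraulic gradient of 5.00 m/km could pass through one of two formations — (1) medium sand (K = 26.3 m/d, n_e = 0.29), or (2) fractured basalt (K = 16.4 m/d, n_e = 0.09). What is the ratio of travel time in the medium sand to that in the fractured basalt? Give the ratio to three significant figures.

2.01

Unit 1 (medium sand): v = 26.3×0.0050/0.29 = 0.4534 m/d, t = 391/0.4534 = 862.3 d
Unit 2 (fractured basalt): v = 16.4×0.0050/0.09 = 0.9111 m/d, t = 391/0.9111 = 429.1 d
t(medium sand) / t(fractured basalt) = 862.3/429.1 = 2.01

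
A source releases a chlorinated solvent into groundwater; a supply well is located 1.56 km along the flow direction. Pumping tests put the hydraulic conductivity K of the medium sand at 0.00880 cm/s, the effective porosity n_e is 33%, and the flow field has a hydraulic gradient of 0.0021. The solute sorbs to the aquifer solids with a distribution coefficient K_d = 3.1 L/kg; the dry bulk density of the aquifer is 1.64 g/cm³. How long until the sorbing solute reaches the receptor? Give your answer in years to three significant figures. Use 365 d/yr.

1450 years

K = 0.00880 cm/s × 864 = 7.603 m/d
Specific discharge q = 7.603 × 0.0021 = 0.01597 m/d
v = Ki/n = 7.603·0.0021/0.33 = 0.04838 m/d
Retardation R = 1 + ρ_b·K_d/n = 1 + 1.64×3.1/0.33 = 16.41
Contaminant velocity v_c = v/R = 0.04838/16.41 = 0.002949 m/d
L = 1.56 km = 1560 m
t = L/v_c = 1560/0.002949 = 529000 d
   = 529000/365 = 1450 yr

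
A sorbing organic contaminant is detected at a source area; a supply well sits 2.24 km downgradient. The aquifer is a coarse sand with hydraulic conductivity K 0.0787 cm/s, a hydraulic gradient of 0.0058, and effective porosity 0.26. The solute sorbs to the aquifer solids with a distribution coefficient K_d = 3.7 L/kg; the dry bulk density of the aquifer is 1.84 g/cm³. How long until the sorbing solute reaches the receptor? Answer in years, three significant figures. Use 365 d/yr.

K = 0.0787 cm/s × 864 = 68.00 m/d
q = Ki = 68.00 × 0.0058 = 0.3944 m/d
v = Ki/n = 68.00·0.0058/0.26 = 1.517 m/d
Retardation R = 1 + ρ_b·K_d/n = 1 + 1.84×3.7/0.26 = 27.18
Contaminant velocity v_c = v/R = 1.517/27.18 = 0.05580 m/d
L = 2.24 km = 2240 m
t = L/v_c = 2240/0.05580 = 40140 d
   = 40140/365 = 110 yr

110 years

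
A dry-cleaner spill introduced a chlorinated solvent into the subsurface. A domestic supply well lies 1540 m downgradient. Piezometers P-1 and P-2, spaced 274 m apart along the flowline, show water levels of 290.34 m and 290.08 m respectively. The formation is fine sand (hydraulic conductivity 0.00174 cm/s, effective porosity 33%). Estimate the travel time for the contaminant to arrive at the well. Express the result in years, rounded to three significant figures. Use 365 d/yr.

Hydraulic gradient i = (290.34 − 290.08) / 274 = 0.26 / 274 = 9.489e-4
K = 0.00174 cm/s × 864 = 1.503 m/d
Darcy flux q = K·i = 1.503 × 9.489e-4 = 0.001427 m/d
Average linear velocity = 0.001427 / 0.33 = 0.004323 m/d
t = L / v = 1540 / 0.004323 = 356200 d
   = 356200 / 365 = 976 yr

976 years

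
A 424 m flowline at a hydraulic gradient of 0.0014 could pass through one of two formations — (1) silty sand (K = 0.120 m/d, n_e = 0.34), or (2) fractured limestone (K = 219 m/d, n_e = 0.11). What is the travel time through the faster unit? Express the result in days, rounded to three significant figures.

152 days

Unit 1 (silty sand): v = 0.120×0.0014/0.34 = 4.941e-4 m/d, t = 424/4.941e-4 = 858100 d
Unit 2 (fractured limestone): v = 219×0.0014/0.11 = 2.787 m/d, t = 424/2.787 = 152.1 d
Faster unit: t = 152 d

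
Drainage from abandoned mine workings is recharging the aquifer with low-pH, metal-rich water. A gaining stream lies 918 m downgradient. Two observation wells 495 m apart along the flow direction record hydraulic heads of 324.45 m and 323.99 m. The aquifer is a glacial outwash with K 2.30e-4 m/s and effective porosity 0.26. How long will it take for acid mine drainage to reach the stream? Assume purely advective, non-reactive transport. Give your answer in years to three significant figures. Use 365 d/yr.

35.4 years

Hydraulic gradient i = (324.45 − 323.99) / 495 = 0.46 / 495 = 9.293e-4
K = 2.30e-4 m/s × 86400 s/d = 19.87 m/d
q = Ki = 19.87 × 9.293e-4 = 0.01847 m/d
v_s = q/n_e = 0.01847/0.26 = 0.07103 m/d
t = L / v = 918 / 0.07103 = 12920 d
   = 12920 / 365 = 35.4 yr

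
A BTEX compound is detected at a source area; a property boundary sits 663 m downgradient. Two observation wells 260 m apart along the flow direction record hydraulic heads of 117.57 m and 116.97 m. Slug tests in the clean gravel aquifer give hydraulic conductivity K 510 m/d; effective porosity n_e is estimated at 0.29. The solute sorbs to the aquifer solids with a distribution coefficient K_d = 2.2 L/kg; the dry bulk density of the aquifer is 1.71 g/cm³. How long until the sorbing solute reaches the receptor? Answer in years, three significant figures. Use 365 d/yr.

Hydraulic gradient i = (117.57 − 116.97) / 260 = 0.60 / 260 = 0.002308
Specific discharge q = 510 × 0.002308 = 1.177 m/d
Average linear velocity = 1.177 / 0.29 = 4.058 m/d
Retardation R = 1 + ρ_b·K_d/n = 1 + 1.71×2.2/0.29 = 13.97
Contaminant velocity v_c = v/R = 4.058/13.97 = 0.2905 m/d
t = L/v_c = 663/0.2905 = 2283 d
   = 2283/365 = 6.25 yr

6.25 years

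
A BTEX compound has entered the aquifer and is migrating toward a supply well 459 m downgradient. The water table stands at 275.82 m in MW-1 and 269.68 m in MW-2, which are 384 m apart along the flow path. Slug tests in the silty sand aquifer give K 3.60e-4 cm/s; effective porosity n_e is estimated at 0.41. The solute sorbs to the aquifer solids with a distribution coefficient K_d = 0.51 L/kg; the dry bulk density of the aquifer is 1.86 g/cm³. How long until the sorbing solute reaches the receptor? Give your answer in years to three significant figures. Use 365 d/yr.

344 years

Hydraulic gradient i = (275.82 − 269.68) / 384 = 6.14 / 384 = 0.01599
K = 3.60e-4 cm/s × 864 = 0.3110 m/d
Darcy flux q = K·i = 0.3110 × 0.01599 = 0.004973 m/d
v_s = q/n_e = 0.004973/0.41 = 0.01213 m/d
Retardation R = 1 + ρ_b·K_d/n = 1 + 1.86×0.51/0.41 = 3.314
Contaminant velocity v_c = v/R = 0.01213/3.314 = 0.003661 m/d
t = L/v_c = 459/0.003661 = 125400 d
   = 125400/365 = 344 yr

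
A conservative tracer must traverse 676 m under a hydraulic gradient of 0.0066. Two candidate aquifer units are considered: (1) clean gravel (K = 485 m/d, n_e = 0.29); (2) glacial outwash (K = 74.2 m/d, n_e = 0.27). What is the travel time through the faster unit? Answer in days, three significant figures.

Unit 1 (clean gravel): v = 485×0.0066/0.29 = 11.04 m/d, t = 676/11.04 = 61.24 d
Unit 2 (glacial outwash): v = 74.2×0.0066/0.27 = 1.814 m/d, t = 676/1.814 = 372.7 d
Faster unit: t = 61.2 d

61.2 days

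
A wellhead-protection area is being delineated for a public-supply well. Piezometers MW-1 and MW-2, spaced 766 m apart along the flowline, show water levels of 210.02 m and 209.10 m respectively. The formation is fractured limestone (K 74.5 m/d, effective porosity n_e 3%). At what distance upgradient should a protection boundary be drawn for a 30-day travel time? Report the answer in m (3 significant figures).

89.5 m

Hydraulic gradient i = (210.02 − 209.10) / 766 = 0.92 / 766 = 0.001201
q = Ki = 74.5 × 0.001201 = 0.08948 m/d
Average linear velocity = 0.08948 / 0.03 = 2.983 m/d
L = v × T = 2.983 × 30 = 89.48 m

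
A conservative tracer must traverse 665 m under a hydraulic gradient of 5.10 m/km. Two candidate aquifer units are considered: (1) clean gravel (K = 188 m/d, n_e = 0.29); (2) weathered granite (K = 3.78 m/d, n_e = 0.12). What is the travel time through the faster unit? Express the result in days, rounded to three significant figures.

201 days

Unit 1 (clean gravel): v = 188×0.0051/0.29 = 3.306 m/d, t = 665/3.306 = 201.1 d
Unit 2 (weathered granite): v = 3.78×0.0051/0.12 = 0.1607 m/d, t = 665/0.1607 = 4139 d
Faster unit: t = 201 d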